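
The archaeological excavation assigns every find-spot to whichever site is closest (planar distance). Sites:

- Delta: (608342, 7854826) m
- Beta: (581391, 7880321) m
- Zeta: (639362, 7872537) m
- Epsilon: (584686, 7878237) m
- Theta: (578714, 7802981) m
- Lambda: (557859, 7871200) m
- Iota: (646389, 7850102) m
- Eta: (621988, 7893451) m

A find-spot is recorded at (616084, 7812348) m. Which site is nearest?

Squared distances to each site:
Delta: 1864319048.000; Beta: 5823932978.000; Zeta: 4164581005.000; Epsilon: 5327194725.000; Theta: 1484257589.000; Lambda: 6853708529.000; Iota: 2343757541.000; Eta: 6612553825.000.
Minimum at Theta.

Theta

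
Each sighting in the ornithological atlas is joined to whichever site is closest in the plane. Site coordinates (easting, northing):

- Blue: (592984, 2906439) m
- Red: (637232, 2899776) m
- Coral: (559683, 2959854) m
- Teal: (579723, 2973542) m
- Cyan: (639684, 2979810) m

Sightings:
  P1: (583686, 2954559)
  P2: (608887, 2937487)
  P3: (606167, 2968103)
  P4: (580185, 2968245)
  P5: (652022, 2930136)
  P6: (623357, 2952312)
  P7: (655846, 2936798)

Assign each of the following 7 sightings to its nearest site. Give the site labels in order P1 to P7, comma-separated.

P1 → Teal (d²=376059658.00)
P2 → Blue (d²=1216883713.00)
P3 → Teal (d²=728867857.00)
P4 → Teal (d²=28271653.00)
P5 → Red (d²=1140473700.00)
P6 → Cyan (d²=1022710933.00)
P7 → Red (d²=1717109480.00)

Teal, Blue, Teal, Teal, Red, Cyan, Red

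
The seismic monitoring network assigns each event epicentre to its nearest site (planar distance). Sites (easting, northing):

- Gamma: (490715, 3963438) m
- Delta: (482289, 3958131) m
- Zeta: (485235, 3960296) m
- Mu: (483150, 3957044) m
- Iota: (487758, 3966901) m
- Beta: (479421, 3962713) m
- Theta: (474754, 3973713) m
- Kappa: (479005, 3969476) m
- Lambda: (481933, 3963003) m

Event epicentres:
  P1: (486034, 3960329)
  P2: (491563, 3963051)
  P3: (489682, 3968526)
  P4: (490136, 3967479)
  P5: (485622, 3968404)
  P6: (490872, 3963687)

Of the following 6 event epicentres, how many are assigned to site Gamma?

P1 → Zeta
P2 → Gamma
P3 → Iota
P4 → Iota
P5 → Iota
P6 → Gamma
2 of the 6 go to Gamma.

2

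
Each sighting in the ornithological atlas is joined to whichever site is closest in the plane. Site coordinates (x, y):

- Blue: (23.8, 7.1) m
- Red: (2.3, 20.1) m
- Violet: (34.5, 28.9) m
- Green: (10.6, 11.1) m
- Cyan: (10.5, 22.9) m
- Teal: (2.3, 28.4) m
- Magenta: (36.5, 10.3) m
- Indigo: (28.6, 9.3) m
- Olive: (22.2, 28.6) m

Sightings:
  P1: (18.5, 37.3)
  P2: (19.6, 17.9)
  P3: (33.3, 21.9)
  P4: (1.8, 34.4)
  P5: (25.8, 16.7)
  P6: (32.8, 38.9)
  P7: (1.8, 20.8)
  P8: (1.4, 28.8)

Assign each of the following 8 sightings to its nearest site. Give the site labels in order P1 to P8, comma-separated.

P1 → Olive (d²=89.38)
P2 → Cyan (d²=107.81)
P3 → Violet (d²=50.44)
P4 → Teal (d²=36.25)
P5 → Indigo (d²=62.60)
P6 → Violet (d²=102.89)
P7 → Red (d²=0.74)
P8 → Teal (d²=0.97)

Olive, Cyan, Violet, Teal, Indigo, Violet, Red, Teal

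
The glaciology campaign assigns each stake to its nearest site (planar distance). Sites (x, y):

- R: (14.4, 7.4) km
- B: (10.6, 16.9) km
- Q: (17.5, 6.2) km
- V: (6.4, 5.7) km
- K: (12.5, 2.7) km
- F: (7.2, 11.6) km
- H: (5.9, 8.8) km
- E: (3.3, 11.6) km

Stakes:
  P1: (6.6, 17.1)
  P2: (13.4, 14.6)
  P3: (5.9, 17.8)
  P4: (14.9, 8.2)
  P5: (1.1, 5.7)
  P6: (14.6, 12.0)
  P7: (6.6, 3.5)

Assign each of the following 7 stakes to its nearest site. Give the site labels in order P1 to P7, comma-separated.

P1 → B (d²=16.04)
P2 → B (d²=13.13)
P3 → B (d²=22.90)
P4 → R (d²=0.89)
P5 → V (d²=28.09)
P6 → R (d²=21.20)
P7 → V (d²=4.88)

B, B, B, R, V, R, V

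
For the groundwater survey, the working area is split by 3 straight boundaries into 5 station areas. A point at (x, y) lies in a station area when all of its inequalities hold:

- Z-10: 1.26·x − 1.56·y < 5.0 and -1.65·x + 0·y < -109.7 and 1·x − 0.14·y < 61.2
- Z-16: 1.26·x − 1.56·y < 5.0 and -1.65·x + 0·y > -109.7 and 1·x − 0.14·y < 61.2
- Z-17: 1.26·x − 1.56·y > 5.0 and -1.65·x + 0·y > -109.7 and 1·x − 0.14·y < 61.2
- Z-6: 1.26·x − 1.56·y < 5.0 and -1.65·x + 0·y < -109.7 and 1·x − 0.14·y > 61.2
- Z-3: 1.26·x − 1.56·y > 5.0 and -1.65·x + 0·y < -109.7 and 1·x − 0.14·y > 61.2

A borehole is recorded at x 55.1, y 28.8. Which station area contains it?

Z-17

1.26·55.1 − 1.56·28.8 = 24.498, which is > 5.0
-1.65·55.1 + 0·28.8 = -90.915, which is > -109.7
1·55.1 − 0.14·28.8 = 51.068, which is < 61.2
This sign pattern matches Z-17.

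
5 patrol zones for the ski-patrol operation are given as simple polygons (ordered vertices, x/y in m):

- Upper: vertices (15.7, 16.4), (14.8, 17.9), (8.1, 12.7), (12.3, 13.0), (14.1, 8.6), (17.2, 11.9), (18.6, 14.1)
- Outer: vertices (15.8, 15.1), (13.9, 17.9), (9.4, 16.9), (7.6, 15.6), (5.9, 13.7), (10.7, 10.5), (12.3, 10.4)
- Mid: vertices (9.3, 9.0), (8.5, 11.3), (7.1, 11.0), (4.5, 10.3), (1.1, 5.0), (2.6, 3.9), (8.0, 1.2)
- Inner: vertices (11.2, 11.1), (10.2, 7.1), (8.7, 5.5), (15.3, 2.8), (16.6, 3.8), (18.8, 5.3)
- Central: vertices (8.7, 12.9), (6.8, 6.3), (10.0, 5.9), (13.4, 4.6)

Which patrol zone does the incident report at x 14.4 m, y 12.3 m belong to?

Upper

Cast a ray rightward from (14.4, 12.3). For each polygon, the edges (by vertex number in listed order) whose endpoints lie on opposite sides of y = 12.3, where each meets that height, and whether that is right or left of the point:
Upper: 4–5 at x≈12.59 (left), 6–7 at x≈17.45 (right) → 1 crossing.
Outer: 5–6 at x≈8.00 (left), 7–1 at x≈13.71 (left) → 0 crossings.
Mid: no edge straddles that height → 0 crossings.
Inner: no edge straddles that height → 0 crossings.
Central: 1–2 at x≈8.53 (left), 4–1 at x≈9.04 (left) → 0 crossings.
Only Upper has an odd count, so the point is inside Upper.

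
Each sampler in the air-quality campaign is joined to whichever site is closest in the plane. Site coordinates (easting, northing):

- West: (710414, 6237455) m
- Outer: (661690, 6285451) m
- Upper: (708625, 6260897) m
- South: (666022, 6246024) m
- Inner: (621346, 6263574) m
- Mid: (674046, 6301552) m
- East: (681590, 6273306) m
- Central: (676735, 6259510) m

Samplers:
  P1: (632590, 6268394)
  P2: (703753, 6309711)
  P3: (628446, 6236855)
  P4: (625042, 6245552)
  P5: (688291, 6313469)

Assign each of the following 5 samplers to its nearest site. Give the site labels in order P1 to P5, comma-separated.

P1 → Inner (d²=149659936.00)
P2 → Mid (d²=949075130.00)
P3 → Inner (d²=764314961.00)
P4 → Inner (d²=338452900.00)
P5 → Mid (d²=344934914.00)

Inner, Mid, Inner, Inner, Mid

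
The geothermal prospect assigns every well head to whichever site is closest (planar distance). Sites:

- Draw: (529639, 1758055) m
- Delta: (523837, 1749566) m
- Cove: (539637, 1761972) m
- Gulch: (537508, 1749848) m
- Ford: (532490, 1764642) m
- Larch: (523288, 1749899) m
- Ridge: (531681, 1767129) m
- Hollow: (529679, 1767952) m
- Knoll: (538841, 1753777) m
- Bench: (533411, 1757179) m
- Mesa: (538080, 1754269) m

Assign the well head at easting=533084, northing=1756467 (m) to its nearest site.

Bench

Squared distances to each site:
Draw: 14389769.000; Delta: 133130810.000; Cove: 73246834.000; Gulch: 63382937.000; Ford: 67183461.000; Larch: 139100240.000; Ridge: 115646653.000; Hollow: 143499250.000; Knoll: 40379149.000; Bench: 613873.000; Mesa: 29791220.000.
Minimum at Bench.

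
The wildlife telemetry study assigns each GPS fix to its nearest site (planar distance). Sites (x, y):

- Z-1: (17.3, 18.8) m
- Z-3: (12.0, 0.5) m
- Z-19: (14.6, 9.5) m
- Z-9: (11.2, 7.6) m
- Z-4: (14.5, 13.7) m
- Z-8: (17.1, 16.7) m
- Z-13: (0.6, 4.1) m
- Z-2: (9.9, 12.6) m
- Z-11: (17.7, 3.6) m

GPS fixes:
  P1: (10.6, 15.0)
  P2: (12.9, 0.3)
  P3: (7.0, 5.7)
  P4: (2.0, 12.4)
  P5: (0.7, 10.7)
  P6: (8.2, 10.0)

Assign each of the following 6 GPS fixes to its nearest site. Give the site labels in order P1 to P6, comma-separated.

Z-2, Z-3, Z-9, Z-2, Z-13, Z-2

P1 → Z-2 (d²=6.25)
P2 → Z-3 (d²=0.85)
P3 → Z-9 (d²=21.25)
P4 → Z-2 (d²=62.45)
P5 → Z-13 (d²=43.57)
P6 → Z-2 (d²=9.65)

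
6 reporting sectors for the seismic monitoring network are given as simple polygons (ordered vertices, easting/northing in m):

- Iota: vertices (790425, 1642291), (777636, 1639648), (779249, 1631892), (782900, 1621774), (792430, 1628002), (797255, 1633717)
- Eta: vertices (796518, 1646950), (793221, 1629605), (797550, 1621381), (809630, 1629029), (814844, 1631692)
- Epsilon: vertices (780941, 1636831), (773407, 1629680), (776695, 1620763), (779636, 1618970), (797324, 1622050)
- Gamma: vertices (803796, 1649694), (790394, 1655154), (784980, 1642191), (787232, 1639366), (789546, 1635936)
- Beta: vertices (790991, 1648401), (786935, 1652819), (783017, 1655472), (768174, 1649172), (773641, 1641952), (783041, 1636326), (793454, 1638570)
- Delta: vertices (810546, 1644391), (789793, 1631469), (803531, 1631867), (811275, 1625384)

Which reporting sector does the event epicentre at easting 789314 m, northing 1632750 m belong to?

Cast a ray rightward from (789314, 1632750). For each polygon, the edges (by vertex number in listed order) whose endpoints lie on opposite sides of northing = 1632750, where each meets that height, and whether that is right or left of the point:
Iota: 2–3 at easting≈779070.6 (left), 5–6 at easting≈796438.6 (right) → 1 crossing.
Eta: 1–2 at easting≈793818.8 (right), 5–1 at easting≈813573.3 (right) → 2 crossings.
Epsilon: 1–2 at easting≈776641.4 (left), 5–1 at easting≈785464.3 (left) → 0 crossings.
Gamma: no edge straddles that height → 0 crossings.
Beta: no edge straddles that height → 0 crossings.
Delta: 1–2 at easting≈791850.3 (right), 4–1 at easting≈810992.5 (right) → 2 crossings.
Only Iota has an odd count, so the point is inside Iota.

Iota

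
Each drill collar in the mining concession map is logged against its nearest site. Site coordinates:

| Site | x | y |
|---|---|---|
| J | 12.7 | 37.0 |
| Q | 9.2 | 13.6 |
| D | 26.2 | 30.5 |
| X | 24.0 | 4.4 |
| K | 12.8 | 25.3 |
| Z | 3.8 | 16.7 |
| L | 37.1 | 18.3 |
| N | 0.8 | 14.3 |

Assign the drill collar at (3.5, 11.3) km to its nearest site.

Squared distances to each site:
J: 745.130; Q: 37.780; D: 883.930; X: 467.860; K: 282.490; Z: 29.250; L: 1177.960; N: 16.290.
Minimum at N.

N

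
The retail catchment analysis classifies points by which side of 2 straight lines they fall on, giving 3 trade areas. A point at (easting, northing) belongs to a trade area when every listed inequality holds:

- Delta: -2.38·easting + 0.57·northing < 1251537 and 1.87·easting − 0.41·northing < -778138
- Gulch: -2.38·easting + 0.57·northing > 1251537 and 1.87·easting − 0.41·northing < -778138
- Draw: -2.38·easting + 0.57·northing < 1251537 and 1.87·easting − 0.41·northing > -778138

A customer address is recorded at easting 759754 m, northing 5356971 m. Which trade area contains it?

Draw

-2.38·759754 + 0.57·5356971 = 1245258.950, which is < 1251537
1.87·759754 − 0.41·5356971 = -775618.130, which is > -778138
This sign pattern matches Draw.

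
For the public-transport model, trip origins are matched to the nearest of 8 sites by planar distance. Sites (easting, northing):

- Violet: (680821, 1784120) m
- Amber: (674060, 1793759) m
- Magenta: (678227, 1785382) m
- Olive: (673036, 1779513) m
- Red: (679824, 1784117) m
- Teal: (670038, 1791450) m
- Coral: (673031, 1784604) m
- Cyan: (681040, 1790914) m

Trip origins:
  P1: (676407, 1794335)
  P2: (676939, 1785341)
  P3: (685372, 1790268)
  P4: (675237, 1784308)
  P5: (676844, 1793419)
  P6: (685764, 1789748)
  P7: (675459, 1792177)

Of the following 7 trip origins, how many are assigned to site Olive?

P1 → Amber
P2 → Magenta
P3 → Cyan
P4 → Coral
P5 → Amber
P6 → Cyan
P7 → Amber
0 of the 7 go to Olive.

0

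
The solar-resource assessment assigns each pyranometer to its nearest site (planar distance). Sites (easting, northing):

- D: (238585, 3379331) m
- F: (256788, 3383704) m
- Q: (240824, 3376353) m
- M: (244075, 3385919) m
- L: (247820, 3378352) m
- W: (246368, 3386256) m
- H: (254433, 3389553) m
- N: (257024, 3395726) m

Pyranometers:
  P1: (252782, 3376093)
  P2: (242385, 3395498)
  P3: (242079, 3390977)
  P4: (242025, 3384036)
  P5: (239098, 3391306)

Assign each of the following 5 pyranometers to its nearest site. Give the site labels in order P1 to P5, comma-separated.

L, M, M, M, M

P1 → L (d²=29724525.00)
P2 → M (d²=94613341.00)
P3 → M (d²=29567380.00)
P4 → M (d²=7748189.00)
P5 → M (d²=53790298.00)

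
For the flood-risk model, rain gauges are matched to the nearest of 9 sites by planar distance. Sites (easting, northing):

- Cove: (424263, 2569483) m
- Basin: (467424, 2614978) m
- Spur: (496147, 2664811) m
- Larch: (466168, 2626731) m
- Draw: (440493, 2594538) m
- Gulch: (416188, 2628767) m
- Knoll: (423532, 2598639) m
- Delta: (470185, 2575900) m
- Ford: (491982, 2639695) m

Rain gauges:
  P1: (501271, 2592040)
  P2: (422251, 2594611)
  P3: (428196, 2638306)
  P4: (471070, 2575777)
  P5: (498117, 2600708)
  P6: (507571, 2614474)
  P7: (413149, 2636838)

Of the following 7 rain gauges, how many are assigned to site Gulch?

P1 → Delta
P2 → Knoll
P3 → Gulch
P4 → Delta
P5 → Basin
P6 → Ford
P7 → Gulch
2 of the 7 go to Gulch.

2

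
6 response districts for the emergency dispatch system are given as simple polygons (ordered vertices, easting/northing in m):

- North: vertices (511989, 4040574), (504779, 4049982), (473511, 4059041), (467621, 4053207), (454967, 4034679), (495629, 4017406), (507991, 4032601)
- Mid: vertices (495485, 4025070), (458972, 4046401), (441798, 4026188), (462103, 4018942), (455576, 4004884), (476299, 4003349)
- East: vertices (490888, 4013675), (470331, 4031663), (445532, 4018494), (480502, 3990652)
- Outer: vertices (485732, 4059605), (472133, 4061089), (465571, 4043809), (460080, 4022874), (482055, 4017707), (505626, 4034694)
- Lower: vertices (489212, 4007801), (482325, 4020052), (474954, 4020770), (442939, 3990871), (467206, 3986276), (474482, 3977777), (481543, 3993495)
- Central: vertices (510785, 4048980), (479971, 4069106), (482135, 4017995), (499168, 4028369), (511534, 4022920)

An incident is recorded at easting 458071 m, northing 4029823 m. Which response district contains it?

Mid

Cast a ray rightward from (458071, 4029823). For each polygon, the edges (by vertex number in listed order) whose endpoints lie on opposite sides of northing = 4029823, where each meets that height, and whether that is right or left of the point:
North: 5–6 at easting≈466398.4 (right), 6–7 at easting≈505730.9 (right) → 2 crossings.
Mid: 1–2 at easting≈487349.1 (right), 2–3 at easting≈444886.5 (left) → 1 crossing.
East: 1–2 at easting≈472433.8 (right), 2–3 at easting≈466866.0 (right) → 2 crossings.
Outer: 3–4 at easting≈461902.6 (right), 5–6 at easting≈498867.0 (right) → 2 crossings.
Lower: no edge straddles that height → 0 crossings.
Central: 2–3 at easting≈481634.2 (right), 5–1 at easting≈511335.6 (right) → 2 crossings.
Only Mid has an odd count, so the point is inside Mid.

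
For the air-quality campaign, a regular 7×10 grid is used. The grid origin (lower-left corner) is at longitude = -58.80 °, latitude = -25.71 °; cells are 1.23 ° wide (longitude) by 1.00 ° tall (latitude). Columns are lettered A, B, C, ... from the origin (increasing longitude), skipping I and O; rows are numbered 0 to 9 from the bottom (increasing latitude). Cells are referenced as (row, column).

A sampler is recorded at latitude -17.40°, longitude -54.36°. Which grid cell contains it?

(8, D)

Column index: ⌊(-54.36 − -58.80) / 1.23⌋ = ⌊3.610⌋ = 3 → column D
Row offset from origin: ⌊(-17.40 − -25.71) / 1.00⌋ = ⌊8.310⌋ = 8 → row 8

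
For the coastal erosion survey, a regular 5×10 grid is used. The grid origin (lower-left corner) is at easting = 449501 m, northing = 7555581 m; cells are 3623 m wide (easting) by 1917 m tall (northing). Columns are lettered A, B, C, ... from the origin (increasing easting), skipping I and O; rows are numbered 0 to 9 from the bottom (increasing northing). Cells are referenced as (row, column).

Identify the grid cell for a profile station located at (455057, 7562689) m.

(3, B)

Column index: ⌊(455057 − 449501) / 3623⌋ = ⌊1.534⌋ = 1 → column B
Row offset from origin: ⌊(7562689 − 7555581) / 1917⌋ = ⌊3.708⌋ = 3 → row 3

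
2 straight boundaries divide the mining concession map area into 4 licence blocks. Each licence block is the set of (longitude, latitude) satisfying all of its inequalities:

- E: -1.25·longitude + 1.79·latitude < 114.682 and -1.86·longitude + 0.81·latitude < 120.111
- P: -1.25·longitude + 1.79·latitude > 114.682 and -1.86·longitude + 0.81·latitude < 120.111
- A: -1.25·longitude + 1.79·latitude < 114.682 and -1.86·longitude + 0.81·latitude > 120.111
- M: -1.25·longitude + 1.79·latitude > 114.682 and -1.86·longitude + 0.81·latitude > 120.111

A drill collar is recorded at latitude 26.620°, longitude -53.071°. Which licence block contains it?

A

-1.25·-53.071 + 1.79·26.620 = 113.989, which is < 114.682
-1.86·-53.071 + 0.81·26.620 = 120.274, which is > 120.111
This sign pattern matches A.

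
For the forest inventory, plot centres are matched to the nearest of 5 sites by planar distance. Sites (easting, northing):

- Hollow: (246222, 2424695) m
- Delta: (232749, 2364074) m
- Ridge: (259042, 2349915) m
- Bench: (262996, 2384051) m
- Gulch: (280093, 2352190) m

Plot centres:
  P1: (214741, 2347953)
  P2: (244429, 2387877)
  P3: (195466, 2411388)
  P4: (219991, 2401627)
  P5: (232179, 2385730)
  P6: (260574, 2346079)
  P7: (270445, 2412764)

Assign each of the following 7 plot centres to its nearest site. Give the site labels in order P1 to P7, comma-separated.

P1 → Delta (d²=584174705.00)
P2 → Bench (d²=359371765.00)
P3 → Hollow (d²=2753247785.00)
P4 → Hollow (d²=1220197985.00)
P5 → Delta (d²=469307236.00)
P6 → Ridge (d²=17061920.00)
P7 → Hollow (d²=729102490.00)

Delta, Bench, Hollow, Hollow, Delta, Ridge, Hollow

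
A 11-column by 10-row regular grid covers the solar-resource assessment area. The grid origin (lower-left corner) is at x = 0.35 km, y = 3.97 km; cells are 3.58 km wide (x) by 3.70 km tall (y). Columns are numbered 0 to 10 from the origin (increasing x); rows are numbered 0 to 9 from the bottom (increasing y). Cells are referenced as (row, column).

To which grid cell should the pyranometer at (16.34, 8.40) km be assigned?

(1, 4)

Column index: ⌊(16.34 − 0.35) / 3.58⌋ = ⌊4.466⌋ = 4
Row offset from origin: ⌊(8.40 − 3.97) / 3.70⌋ = ⌊1.197⌋ = 1 → row 1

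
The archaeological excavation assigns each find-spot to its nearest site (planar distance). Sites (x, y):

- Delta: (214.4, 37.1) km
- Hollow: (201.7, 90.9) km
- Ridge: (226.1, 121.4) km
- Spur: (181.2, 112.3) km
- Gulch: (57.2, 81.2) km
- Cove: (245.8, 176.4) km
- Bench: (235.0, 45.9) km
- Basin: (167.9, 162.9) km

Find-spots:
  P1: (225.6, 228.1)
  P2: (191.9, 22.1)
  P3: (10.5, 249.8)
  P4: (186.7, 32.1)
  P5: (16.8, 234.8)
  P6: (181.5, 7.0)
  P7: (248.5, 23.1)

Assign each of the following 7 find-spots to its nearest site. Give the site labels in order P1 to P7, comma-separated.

Cove, Delta, Gulch, Delta, Gulch, Delta, Bench

P1 → Cove (d²=3080.93)
P2 → Delta (d²=731.25)
P3 → Gulch (d²=30606.85)
P4 → Delta (d²=792.29)
P5 → Gulch (d²=25225.12)
P6 → Delta (d²=1988.42)
P7 → Bench (d²=702.09)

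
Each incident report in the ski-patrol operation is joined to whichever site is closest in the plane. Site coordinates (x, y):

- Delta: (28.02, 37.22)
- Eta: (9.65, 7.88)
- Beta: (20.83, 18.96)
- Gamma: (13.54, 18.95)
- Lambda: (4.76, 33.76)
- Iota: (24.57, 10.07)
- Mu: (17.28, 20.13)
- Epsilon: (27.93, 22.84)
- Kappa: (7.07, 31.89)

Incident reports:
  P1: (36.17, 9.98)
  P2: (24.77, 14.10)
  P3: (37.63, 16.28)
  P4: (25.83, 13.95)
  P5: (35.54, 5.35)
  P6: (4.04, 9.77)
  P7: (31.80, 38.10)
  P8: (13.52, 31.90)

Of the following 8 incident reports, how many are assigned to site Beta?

0

P1 → Iota
P2 → Iota
P3 → Epsilon
P4 → Iota
P5 → Iota
P6 → Eta
P7 → Delta
P8 → Kappa
0 of the 8 go to Beta.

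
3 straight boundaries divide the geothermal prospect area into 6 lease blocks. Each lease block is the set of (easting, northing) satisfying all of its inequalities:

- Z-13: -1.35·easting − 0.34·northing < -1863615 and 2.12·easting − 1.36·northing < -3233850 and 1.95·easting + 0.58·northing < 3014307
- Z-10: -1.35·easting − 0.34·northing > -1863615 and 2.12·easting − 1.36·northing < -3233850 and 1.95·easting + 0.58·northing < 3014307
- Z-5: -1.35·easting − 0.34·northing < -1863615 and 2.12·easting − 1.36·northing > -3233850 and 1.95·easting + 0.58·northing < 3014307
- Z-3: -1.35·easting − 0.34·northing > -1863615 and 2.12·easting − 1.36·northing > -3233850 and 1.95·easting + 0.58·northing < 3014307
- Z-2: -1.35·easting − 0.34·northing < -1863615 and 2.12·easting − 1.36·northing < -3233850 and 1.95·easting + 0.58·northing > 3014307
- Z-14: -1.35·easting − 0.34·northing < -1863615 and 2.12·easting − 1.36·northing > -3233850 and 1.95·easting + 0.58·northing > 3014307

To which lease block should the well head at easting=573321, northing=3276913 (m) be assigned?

Z-2

-1.35·573321 − 0.34·3276913 = -1888133.770, which is < -1863615
2.12·573321 − 1.36·3276913 = -3241161.160, which is < -3233850
1.95·573321 + 0.58·3276913 = 3018585.490, which is > 3014307
This sign pattern matches Z-2.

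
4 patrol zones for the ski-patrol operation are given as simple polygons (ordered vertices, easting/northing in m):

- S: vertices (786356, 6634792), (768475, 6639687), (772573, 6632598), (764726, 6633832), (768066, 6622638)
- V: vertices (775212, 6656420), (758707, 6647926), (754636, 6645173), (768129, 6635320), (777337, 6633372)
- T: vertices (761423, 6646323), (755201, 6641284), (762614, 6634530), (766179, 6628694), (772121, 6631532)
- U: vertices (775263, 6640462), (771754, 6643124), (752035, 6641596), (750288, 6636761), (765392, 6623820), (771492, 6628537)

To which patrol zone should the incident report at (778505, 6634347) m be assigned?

S

Cast a ray rightward from (778505, 6634347). For each polygon, the edges (by vertex number in listed order) whose endpoints lie on opposite sides of northing = 6634347, where each meets that height, and whether that is right or left of the point:
S: 2–3 at easting≈771561.9 (left), 5–1 at easting≈785686.3 (right) → 1 crossing.
V: 4–5 at easting≈772728.3 (left), 5–1 at easting≈777247.1 (left) → 0 crossings.
T: 3–4 at easting≈762725.8 (left), 5–1 at easting≈770085.0 (left) → 0 crossings.
U: 4–5 at easting≈753105.5 (left), 6–1 at easting≈773329.3 (left) → 0 crossings.
Only S has an odd count, so the point is inside S.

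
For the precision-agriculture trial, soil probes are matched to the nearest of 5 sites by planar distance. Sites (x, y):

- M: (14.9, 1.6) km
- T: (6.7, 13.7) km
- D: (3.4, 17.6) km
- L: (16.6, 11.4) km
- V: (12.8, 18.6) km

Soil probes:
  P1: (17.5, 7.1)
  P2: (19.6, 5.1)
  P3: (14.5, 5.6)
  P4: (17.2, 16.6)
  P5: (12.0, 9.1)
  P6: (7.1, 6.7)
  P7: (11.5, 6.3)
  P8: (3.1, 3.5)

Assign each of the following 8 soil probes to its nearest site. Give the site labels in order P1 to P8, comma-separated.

L, M, M, V, L, T, M, T

P1 → L (d²=19.30)
P2 → M (d²=34.34)
P3 → M (d²=16.16)
P4 → V (d²=23.36)
P5 → L (d²=26.45)
P6 → T (d²=49.16)
P7 → M (d²=33.65)
P8 → T (d²=117.00)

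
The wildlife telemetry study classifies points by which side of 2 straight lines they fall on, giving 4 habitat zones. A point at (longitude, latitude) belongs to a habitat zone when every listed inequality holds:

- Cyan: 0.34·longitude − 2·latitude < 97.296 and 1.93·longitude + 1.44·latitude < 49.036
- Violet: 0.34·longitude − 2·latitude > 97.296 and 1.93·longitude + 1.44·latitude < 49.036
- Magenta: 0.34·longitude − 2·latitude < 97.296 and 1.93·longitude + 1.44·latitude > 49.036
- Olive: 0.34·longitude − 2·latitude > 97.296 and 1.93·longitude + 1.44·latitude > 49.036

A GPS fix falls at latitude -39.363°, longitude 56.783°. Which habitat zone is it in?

Olive

0.34·56.783 − 2·-39.363 = 98.032, which is > 97.296
1.93·56.783 + 1.44·-39.363 = 52.908, which is > 49.036
This sign pattern matches Olive.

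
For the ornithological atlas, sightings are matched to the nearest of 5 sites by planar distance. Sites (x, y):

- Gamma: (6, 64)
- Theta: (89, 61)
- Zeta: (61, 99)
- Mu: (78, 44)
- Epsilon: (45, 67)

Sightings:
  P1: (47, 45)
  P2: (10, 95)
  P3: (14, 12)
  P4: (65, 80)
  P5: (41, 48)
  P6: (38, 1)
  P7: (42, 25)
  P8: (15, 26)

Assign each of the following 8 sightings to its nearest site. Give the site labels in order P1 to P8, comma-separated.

P1 → Epsilon (d²=488.00)
P2 → Gamma (d²=977.00)
P3 → Gamma (d²=2768.00)
P4 → Zeta (d²=377.00)
P5 → Epsilon (d²=377.00)
P6 → Mu (d²=3449.00)
P7 → Mu (d²=1657.00)
P8 → Gamma (d²=1525.00)

Epsilon, Gamma, Gamma, Zeta, Epsilon, Mu, Mu, Gamma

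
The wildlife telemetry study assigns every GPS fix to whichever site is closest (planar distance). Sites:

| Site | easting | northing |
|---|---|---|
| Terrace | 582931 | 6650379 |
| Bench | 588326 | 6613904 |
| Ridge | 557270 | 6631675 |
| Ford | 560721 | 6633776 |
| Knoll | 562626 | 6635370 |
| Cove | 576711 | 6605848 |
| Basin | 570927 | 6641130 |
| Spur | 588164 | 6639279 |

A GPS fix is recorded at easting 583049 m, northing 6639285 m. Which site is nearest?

Squared distances to each site:
Terrace: 123090760.000; Bench: 672041890.000; Ridge: 722468941.000; Ford: 528888665.000; Knoll: 432426154.000; Cove: 1158203213.000; Basin: 150346909.000; Spur: 26163261.000.
Minimum at Spur.

Spur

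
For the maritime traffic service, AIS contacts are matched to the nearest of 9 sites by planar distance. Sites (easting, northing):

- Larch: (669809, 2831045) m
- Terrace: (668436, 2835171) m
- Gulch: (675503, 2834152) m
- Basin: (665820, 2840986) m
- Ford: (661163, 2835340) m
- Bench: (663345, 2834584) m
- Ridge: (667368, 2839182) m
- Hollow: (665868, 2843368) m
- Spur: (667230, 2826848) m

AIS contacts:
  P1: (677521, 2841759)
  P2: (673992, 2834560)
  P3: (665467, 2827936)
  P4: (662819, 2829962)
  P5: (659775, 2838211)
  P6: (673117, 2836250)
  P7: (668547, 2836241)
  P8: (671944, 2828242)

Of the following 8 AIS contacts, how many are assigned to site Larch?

1

P1 → Gulch
P2 → Gulch
P3 → Spur
P4 → Bench
P5 → Ford
P6 → Gulch
P7 → Terrace
P8 → Larch
1 of the 8 goes to Larch.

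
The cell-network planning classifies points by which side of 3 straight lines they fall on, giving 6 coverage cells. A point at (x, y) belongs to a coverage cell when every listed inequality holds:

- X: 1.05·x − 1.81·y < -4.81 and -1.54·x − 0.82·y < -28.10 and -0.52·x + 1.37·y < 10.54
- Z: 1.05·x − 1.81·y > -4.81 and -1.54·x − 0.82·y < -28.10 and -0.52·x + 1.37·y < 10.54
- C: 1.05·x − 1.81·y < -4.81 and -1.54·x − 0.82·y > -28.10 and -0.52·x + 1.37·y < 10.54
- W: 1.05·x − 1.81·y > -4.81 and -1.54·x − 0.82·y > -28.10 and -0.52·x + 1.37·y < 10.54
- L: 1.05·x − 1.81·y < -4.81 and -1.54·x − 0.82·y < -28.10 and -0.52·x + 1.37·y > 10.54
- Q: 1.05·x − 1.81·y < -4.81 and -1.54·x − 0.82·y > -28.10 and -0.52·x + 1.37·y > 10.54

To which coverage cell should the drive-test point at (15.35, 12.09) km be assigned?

X

1.05·15.35 − 1.81·12.09 = -5.765, which is < -4.81
-1.54·15.35 − 0.82·12.09 = -33.553, which is < -28.10
-0.52·15.35 + 1.37·12.09 = 8.581, which is < 10.54
This sign pattern matches X.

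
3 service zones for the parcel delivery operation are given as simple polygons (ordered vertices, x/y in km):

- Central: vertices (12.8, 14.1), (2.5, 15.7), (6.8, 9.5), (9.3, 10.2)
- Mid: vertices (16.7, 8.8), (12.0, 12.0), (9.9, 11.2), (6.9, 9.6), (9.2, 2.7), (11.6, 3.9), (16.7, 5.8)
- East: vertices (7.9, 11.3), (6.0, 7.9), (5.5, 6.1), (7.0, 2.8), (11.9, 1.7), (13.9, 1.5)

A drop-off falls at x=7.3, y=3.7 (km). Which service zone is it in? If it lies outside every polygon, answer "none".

East

Cast a ray rightward from (7.3, 3.7). For each polygon, the edges (by vertex number in listed order) whose endpoints lie on opposite sides of y = 3.7, where each meets that height, and whether that is right or left of the point:
Central: no edge straddles that height → 0 crossings.
Mid: 4–5 at x≈8.87 (right), 5–6 at x≈11.20 (right) → 2 crossings.
East: 3–4 at x≈6.59 (left), 6–1 at x≈12.55 (right) → 1 crossing.
Only East has an odd count, so the point is inside East.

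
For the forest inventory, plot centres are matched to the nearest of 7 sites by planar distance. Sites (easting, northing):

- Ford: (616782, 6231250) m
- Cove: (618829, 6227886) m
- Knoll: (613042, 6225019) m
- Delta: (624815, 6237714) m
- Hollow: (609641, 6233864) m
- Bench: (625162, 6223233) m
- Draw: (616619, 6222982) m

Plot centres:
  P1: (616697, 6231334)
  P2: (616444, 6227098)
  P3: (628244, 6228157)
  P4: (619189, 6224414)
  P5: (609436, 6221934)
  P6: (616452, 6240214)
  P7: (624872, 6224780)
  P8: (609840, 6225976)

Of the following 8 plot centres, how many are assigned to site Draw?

1

P1 → Ford
P2 → Cove
P3 → Bench
P4 → Draw
P5 → Knoll
P6 → Delta
P7 → Bench
P8 → Knoll
1 of the 8 goes to Draw.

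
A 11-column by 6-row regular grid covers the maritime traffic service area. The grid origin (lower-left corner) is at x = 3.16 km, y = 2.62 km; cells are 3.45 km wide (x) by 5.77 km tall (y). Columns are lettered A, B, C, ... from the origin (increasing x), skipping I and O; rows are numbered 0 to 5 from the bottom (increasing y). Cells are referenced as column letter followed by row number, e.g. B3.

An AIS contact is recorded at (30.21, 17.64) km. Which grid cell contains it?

Column index: ⌊(30.21 − 3.16) / 3.45⌋ = ⌊7.841⌋ = 7 → column H
Row offset from origin: ⌊(17.64 − 2.62) / 5.77⌋ = ⌊2.603⌋ = 2 → row 2

H2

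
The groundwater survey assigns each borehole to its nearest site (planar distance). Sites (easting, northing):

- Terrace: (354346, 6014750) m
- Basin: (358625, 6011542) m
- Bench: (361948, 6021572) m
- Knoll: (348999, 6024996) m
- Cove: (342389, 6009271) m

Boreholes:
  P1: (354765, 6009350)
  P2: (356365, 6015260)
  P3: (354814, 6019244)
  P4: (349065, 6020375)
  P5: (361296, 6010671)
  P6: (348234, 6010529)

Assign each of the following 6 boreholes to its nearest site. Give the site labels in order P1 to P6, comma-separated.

Basin, Terrace, Terrace, Knoll, Basin, Cove

P1 → Basin (d²=19704464.00)
P2 → Terrace (d²=4336461.00)
P3 → Terrace (d²=20415060.00)
P4 → Knoll (d²=21357997.00)
P5 → Basin (d²=7892882.00)
P6 → Cove (d²=35746589.00)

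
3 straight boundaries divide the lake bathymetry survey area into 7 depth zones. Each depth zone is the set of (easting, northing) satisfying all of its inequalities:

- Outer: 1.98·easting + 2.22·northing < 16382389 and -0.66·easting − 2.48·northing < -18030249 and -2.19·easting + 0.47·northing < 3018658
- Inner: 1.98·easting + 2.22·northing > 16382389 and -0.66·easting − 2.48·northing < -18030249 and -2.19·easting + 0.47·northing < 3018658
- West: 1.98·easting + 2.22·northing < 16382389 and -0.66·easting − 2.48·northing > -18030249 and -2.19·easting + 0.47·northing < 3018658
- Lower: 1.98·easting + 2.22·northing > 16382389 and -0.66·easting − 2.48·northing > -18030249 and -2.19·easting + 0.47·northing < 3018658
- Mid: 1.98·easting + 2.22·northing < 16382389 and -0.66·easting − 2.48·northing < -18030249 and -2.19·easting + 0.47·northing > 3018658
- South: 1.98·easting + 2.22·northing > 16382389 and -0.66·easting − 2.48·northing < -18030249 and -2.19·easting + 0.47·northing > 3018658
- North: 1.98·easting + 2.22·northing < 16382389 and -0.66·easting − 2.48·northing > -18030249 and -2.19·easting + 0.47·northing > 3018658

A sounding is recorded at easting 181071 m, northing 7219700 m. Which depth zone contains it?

1.98·181071 + 2.22·7219700 = 16386254.580, which is > 16382389
-0.66·181071 − 2.48·7219700 = -18024362.860, which is > -18030249
-2.19·181071 + 0.47·7219700 = 2996713.510, which is < 3018658
This sign pattern matches Lower.

Lower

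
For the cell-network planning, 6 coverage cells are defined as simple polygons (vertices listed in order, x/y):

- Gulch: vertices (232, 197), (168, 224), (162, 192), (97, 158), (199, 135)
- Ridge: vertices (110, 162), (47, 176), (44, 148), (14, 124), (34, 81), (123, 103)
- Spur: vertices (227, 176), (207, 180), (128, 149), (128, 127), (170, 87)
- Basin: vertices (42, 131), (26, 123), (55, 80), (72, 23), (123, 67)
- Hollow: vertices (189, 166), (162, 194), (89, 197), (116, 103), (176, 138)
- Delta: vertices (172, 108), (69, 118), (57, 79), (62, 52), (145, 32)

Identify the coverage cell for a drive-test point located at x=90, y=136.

Ridge

Cast a ray rightward from (90, 136). For each polygon, the edges (by vertex number in listed order) whose endpoints lie on opposite sides of y = 136, where each meets that height, and whether that is right or left of the point:
Gulch: 4–5 at x≈194.6 (right), 5–1 at x≈199.5 (right) → 2 crossings.
Ridge: 3–4 at x≈29.0 (left), 6–1 at x≈115.7 (right) → 1 crossing.
Spur: 3–4 at x≈128.0 (right), 5–1 at x≈201.4 (right) → 2 crossings.
Basin: no edge straddles that height → 0 crossings.
Hollow: 3–4 at x≈106.5 (right), 4–5 at x≈172.6 (right) → 2 crossings.
Delta: no edge straddles that height → 0 crossings.
Only Ridge has an odd count, so the point is inside Ridge.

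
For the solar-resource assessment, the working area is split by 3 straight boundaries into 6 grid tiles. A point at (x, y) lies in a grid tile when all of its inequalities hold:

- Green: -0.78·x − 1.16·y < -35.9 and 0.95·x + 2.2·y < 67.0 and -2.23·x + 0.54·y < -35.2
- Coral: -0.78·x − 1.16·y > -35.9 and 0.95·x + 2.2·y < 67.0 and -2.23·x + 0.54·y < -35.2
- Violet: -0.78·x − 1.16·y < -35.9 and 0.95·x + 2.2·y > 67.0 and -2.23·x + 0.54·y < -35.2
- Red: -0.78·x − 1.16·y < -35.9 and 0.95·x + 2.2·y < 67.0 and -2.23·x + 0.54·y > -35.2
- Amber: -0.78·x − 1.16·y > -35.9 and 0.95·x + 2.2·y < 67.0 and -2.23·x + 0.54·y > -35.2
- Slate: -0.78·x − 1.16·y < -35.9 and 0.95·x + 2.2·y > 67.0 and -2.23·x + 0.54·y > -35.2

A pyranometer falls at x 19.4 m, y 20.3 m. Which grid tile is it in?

-0.78·19.4 − 1.16·20.3 = -38.680, which is < -35.9
0.95·19.4 + 2.2·20.3 = 63.090, which is < 67.0
-2.23·19.4 + 0.54·20.3 = -32.300, which is > -35.2
This sign pattern matches Red.

Red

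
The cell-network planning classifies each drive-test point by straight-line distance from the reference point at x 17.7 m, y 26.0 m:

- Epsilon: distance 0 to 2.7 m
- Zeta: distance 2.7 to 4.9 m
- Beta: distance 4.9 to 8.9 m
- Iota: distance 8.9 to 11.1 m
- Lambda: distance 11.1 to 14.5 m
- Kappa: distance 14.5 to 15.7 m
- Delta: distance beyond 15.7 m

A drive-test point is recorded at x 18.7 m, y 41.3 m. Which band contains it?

Kappa

Distance = √((18.7−17.7)² + (41.3−26.0)²) = √(1.000 + 234.090) = 15.333 m.
14.5 ≤ 15.333 < 15.7 → Kappa.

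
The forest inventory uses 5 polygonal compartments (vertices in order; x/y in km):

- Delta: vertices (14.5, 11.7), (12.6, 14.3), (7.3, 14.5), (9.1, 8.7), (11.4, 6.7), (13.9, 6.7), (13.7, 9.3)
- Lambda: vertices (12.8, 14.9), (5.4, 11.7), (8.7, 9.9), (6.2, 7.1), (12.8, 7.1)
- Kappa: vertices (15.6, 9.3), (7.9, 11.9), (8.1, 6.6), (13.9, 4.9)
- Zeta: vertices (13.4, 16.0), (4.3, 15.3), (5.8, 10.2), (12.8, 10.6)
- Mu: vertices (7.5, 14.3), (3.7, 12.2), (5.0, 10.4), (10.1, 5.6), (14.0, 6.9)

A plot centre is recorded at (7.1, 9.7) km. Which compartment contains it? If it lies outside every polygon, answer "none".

Mu

Cast a ray rightward from (7.1, 9.7). For each polygon, the edges (by vertex number in listed order) whose endpoints lie on opposite sides of y = 9.7, where each meets that height, and whether that is right or left of the point:
Delta: 3–4 at x≈8.79 (right), 7–1 at x≈13.83 (right) → 2 crossings.
Lambda: 3–4 at x≈8.52 (right), 5–1 at x≈12.80 (right) → 2 crossings.
Kappa: 1–2 at x≈14.42 (right), 2–3 at x≈7.98 (right) → 2 crossings.
Zeta: no edge straddles that height → 0 crossings.
Mu: 3–4 at x≈5.74 (left), 5–1 at x≈11.54 (right) → 1 crossing.
Only Mu has an odd count, so the point is inside Mu.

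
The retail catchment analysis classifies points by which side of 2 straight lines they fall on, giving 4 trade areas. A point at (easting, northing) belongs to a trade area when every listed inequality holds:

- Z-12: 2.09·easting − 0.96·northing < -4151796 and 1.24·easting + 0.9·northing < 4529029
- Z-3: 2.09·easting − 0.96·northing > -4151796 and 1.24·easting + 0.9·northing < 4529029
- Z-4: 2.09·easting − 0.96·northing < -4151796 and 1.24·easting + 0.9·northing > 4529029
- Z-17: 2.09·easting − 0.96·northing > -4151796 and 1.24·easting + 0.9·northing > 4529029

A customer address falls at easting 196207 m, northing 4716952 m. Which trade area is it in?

2.09·196207 − 0.96·4716952 = -4118201.290, which is > -4151796
1.24·196207 + 0.9·4716952 = 4488553.480, which is < 4529029
This sign pattern matches Z-3.

Z-3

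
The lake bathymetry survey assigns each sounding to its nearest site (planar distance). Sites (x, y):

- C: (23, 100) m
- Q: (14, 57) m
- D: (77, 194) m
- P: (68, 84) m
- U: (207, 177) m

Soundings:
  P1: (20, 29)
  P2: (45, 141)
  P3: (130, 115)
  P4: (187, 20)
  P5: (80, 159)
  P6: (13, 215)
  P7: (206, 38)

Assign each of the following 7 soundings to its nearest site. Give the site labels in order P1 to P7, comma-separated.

P1 → Q (d²=820.00)
P2 → C (d²=2165.00)
P3 → P (d²=4805.00)
P4 → P (d²=18257.00)
P5 → D (d²=1234.00)
P6 → D (d²=4537.00)
P7 → U (d²=19322.00)

Q, C, P, P, D, D, U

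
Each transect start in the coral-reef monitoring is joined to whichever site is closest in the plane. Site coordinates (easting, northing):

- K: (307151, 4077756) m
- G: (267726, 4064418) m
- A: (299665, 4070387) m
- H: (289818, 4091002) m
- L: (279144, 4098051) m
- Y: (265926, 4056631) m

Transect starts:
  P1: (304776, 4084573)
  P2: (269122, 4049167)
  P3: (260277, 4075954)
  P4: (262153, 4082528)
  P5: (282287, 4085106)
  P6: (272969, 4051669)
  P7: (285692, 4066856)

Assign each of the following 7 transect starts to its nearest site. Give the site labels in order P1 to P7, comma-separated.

K, Y, G, G, H, Y, A

P1 → K (d²=52112114.00)
P2 → Y (d²=65925712.00)
P3 → G (d²=188566897.00)
P4 → G (d²=359030429.00)
P5 → H (d²=91478777.00)
P6 → Y (d²=74225293.00)
P7 → A (d²=207712690.00)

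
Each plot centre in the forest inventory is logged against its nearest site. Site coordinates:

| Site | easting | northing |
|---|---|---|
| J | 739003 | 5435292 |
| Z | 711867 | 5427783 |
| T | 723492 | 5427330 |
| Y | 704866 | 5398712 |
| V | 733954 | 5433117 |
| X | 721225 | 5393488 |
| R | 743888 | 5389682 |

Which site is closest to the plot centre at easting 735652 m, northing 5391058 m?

Squared distances to each site:
J: 1967875957.000; Z: 1914451850.000; T: 1463523584.000; Y: 1006361512.000; V: 1771842685.000; X: 214043229.000; R: 69725072.000.
Minimum at R.

R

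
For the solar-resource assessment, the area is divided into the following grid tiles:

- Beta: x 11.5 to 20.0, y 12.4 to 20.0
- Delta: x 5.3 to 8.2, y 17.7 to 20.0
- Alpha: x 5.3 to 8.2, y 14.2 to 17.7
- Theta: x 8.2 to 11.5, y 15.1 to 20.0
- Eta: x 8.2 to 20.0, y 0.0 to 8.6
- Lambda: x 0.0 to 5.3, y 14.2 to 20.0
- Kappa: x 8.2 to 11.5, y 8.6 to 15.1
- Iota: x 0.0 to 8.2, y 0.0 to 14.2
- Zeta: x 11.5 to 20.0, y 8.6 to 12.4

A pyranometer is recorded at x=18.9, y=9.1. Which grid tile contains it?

The point has x = 18.9 and y = 9.1.
Only Zeta satisfies 11.5 ≤ x ≤ 20.0 and 8.6 ≤ y ≤ 12.4.

Zeta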